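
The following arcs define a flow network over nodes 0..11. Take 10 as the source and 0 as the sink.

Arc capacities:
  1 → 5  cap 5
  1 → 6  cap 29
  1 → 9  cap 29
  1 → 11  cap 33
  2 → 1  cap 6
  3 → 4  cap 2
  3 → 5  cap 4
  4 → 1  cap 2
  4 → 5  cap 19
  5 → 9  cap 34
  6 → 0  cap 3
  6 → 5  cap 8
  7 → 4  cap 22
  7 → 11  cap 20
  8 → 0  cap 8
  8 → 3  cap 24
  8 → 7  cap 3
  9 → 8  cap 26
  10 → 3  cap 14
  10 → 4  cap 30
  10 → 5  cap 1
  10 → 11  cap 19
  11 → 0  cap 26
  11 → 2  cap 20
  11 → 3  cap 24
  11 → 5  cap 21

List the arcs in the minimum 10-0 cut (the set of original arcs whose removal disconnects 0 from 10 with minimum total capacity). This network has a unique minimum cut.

augment #1: 10→11→0 push 19
augment #2: 10→4→1→6→0 push 2
augment #3: 10→5→9→8→0 push 1
augment #4: 10→3→5→9→8→0 push 4
augment #5: 10→4→5→9→8→0 push 3
augment #6: 10→4→5→9→8→7→11→0 push 3
max flow = 32; residual-reachable set from 10 gives S-side
cut edges (S→T): {(4,1), (8,0), (8,7), (10,11)} total cap 32

Min-cut arcs: {(4,1), (8,0), (8,7), (10,11)} (total capacity 32)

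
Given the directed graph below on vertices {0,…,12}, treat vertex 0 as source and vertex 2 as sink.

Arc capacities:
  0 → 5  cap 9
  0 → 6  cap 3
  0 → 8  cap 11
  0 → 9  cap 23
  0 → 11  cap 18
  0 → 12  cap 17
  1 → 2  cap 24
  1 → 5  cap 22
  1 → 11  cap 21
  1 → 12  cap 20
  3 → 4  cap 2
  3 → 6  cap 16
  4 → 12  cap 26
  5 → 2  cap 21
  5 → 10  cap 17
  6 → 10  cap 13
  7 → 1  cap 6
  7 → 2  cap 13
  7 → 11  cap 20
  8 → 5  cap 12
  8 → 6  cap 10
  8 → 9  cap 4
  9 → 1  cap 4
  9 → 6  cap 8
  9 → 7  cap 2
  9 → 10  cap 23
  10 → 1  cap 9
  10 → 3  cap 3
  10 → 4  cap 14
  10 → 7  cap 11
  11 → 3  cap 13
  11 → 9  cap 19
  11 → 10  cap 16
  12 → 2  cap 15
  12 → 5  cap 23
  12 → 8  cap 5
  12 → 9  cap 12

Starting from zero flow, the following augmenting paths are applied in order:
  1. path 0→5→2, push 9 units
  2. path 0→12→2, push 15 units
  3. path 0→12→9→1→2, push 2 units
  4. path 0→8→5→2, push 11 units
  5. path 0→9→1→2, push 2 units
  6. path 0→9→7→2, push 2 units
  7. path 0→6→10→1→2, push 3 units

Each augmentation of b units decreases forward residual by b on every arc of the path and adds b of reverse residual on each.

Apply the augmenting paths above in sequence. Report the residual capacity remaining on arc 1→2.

Residual capacity of (1,2): 17

after path 1 (0→5→2, push 9): res(1,2)=24
after path 2 (0→12→2, push 15): res(1,2)=24
after path 3 (0→12→9→1→2, push 2): res(1,2)=22
after path 4 (0→8→5→2, push 11): res(1,2)=22
after path 5 (0→9→1→2, push 2): res(1,2)=20
after path 6 (0→9→7→2, push 2): res(1,2)=20
after path 7 (0→6→10→1→2, push 3): res(1,2)=17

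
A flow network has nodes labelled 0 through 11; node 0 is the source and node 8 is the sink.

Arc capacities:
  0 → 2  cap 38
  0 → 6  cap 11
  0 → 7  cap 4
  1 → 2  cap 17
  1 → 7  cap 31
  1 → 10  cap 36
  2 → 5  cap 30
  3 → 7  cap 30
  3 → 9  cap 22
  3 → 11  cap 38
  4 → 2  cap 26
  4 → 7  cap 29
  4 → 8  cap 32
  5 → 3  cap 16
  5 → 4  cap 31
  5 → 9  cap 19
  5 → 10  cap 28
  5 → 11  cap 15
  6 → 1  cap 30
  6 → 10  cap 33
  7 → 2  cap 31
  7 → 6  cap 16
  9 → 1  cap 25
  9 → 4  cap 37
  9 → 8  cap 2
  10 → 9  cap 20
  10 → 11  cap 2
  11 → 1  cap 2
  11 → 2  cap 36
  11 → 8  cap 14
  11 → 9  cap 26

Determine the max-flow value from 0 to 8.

Maximum flow value: 45

augment #1: 0→2→5→4→8 bottleneck 30, total now 30
augment #2: 0→6→10→9→8 bottleneck 2, total now 32
augment #3: 0→6→10→11→8 bottleneck 2, total now 34
augment #4: 0→6→10→9→4→8 bottleneck 2, total now 36
augment #5: 0→6→10→9→4→5→11→8 bottleneck 5, total now 41
augment #6: 0→7→6→10→9→4→5→11→8 bottleneck 4, total now 45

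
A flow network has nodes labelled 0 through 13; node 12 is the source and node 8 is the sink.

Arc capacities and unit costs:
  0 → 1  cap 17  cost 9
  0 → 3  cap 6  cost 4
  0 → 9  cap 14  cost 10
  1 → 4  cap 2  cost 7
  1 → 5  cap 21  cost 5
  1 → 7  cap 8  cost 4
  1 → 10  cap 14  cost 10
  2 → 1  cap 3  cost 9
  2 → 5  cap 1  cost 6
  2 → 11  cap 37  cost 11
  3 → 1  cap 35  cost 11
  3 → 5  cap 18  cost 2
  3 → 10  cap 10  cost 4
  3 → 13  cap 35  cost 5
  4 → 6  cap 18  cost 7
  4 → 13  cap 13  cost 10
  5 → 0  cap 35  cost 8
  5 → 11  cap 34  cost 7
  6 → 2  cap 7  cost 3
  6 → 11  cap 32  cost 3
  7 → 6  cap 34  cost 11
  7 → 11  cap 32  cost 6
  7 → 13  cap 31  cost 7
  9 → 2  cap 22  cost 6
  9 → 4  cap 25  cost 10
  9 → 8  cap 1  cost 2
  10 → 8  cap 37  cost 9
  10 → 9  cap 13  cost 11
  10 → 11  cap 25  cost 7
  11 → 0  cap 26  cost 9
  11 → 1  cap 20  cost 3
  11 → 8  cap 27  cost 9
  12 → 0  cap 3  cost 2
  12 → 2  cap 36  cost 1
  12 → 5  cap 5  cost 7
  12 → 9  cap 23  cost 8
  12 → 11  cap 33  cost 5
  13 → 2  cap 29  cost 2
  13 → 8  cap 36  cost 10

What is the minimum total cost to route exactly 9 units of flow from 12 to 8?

shortest-cost path #1: 12→9→8 push 1 @ unit cost 10 (adds 10)
shortest-cost path #2: 12→11→8 push 8 @ unit cost 14 (adds 112)
total cost = 122

Minimum cost for 9 units: 122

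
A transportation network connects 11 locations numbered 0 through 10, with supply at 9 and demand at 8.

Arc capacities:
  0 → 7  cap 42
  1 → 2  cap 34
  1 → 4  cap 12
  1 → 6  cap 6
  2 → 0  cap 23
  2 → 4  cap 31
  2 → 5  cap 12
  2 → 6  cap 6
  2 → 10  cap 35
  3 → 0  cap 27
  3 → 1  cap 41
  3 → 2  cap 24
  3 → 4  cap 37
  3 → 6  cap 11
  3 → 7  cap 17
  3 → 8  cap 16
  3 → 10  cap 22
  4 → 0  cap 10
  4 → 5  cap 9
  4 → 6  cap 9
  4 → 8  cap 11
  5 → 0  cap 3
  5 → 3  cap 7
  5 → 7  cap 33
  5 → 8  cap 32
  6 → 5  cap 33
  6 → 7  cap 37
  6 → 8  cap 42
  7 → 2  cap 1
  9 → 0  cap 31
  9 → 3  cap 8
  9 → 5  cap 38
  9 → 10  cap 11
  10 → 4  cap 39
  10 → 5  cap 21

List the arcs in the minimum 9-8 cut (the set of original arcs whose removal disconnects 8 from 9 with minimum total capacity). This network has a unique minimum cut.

Min-cut arcs: {(7,2), (9,3), (9,5), (9,10)} (total capacity 58)

augment #1: 9→3→8 push 8
augment #2: 9→5→8 push 32
augment #3: 9→5→3→8 push 6
augment #4: 9→10→4→8 push 11
augment #5: 9→0→7→2→6→8 push 1
max flow = 58; residual-reachable set from 9 gives S-side
cut edges (S→T): {(7,2), (9,3), (9,5), (9,10)} total cap 58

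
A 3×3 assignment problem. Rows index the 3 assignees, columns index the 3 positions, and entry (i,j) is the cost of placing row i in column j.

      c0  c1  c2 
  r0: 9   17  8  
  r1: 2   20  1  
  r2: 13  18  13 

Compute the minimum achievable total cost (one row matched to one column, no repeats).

Minimum assignment cost: 28

one of 2 optimal assignments: row0→col0 (cost 9), row1→col2 (cost 1), row2→col1 (cost 18)
total = 9 + 1 + 18 = 28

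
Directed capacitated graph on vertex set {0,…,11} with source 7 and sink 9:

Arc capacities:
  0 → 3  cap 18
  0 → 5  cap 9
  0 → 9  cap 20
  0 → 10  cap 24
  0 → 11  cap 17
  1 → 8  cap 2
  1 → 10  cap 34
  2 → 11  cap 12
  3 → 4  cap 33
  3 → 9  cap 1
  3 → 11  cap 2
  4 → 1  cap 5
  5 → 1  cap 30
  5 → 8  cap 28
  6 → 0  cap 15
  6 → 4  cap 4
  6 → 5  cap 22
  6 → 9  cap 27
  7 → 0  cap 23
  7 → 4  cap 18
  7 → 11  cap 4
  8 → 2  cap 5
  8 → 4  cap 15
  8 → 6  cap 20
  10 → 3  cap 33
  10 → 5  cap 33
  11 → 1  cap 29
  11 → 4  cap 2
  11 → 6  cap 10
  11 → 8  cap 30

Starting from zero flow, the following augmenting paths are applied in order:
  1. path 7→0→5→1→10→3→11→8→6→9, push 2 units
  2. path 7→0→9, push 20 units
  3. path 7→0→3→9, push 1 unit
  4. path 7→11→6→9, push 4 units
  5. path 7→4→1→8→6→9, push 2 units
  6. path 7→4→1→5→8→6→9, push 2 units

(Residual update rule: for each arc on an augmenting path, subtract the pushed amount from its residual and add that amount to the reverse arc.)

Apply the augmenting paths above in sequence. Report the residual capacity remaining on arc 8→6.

after path 1 (7→0→5→1→10→3→11→8→6→9, push 2): res(8,6)=18
after path 2 (7→0→9, push 20): res(8,6)=18
after path 3 (7→0→3→9, push 1): res(8,6)=18
after path 4 (7→11→6→9, push 4): res(8,6)=18
after path 5 (7→4→1→8→6→9, push 2): res(8,6)=16
after path 6 (7→4→1→5→8→6→9, push 2): res(8,6)=14

Residual capacity of (8,6): 14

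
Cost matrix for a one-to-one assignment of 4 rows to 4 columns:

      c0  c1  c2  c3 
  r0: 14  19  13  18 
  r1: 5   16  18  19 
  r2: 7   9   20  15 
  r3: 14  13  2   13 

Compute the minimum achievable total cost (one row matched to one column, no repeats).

Minimum assignment cost: 34

optimal assignment: row0→col3 (cost 18), row1→col0 (cost 5), row2→col1 (cost 9), row3→col2 (cost 2)
total = 18 + 5 + 9 + 2 = 34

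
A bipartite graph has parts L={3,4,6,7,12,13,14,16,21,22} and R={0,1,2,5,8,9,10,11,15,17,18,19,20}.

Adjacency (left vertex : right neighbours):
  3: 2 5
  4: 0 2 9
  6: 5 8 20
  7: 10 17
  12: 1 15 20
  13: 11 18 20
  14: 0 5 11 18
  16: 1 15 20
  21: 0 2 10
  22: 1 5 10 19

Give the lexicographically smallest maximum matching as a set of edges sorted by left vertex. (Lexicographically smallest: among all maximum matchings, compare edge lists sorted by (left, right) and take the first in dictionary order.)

Lex-smallest maximum matching: {(3,2), (4,0), (6,5), (7,17), (12,1), (13,11), (14,18), (16,15), (21,10), (22,19)}

|M| = 10 (so the lex-smallest maximum matching has 10 edges)
process left vertices in ascending order; for each, take the smallest-labelled available neighbour that still permits 10 edges overall, or leave it unmatched if none does
lex-smallest matching: {3-2, 4-0, 6-5, 7-17, 12-1, 13-11, 14-18, 16-15, 21-10, 22-19}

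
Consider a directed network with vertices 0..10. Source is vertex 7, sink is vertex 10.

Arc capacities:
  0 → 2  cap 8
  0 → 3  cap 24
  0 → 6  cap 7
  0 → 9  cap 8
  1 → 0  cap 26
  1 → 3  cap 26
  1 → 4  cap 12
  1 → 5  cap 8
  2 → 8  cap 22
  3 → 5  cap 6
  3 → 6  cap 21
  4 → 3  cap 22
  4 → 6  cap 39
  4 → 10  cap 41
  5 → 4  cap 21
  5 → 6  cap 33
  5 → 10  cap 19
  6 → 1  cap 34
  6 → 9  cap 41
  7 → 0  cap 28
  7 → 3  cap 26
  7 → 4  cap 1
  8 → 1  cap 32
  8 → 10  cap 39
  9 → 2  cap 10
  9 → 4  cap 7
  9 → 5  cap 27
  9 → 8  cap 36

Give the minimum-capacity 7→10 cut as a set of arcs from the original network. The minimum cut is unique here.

augment #1: 7→4→10 push 1
augment #2: 7→3→5→10 push 6
augment #3: 7→0→2→8→10 push 8
augment #4: 7→0→9→4→10 push 7
augment #5: 7→0→9→5→10 push 1
augment #6: 7→0→6→1→4→10 push 7
augment #7: 7→3→6→1→4→10 push 5
augment #8: 7→3→6→1→5→10 push 8
augment #9: 7→3→6→9→5→10 push 4
augment #10: 7→3→6→9→8→10 push 3
augment #11: 7→0→3→6→9→8→10 push 1
max flow = 51; residual-reachable set from 7 gives S-side
cut edges (S→T): {(0,2), (0,6), (0,9), (3,5), (3,6), (7,4)} total cap 51

Min-cut arcs: {(0,2), (0,6), (0,9), (3,5), (3,6), (7,4)} (total capacity 51)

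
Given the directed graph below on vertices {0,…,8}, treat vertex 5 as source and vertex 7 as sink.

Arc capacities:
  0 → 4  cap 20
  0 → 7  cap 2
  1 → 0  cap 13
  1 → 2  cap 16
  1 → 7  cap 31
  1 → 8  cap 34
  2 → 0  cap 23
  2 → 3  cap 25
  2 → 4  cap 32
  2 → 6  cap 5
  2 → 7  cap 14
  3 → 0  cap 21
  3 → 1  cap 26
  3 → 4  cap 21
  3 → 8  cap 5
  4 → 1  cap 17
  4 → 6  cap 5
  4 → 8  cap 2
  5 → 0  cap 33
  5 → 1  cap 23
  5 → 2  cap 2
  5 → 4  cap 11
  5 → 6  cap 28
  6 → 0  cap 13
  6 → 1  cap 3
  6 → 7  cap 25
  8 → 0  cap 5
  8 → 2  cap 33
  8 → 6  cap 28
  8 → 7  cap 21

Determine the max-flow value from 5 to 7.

Maximum flow value: 74

augment #1: 5→0→7 bottleneck 2, total now 2
augment #2: 5→1→7 bottleneck 23, total now 25
augment #3: 5→2→7 bottleneck 2, total now 27
augment #4: 5→6→7 bottleneck 25, total now 52
augment #5: 5→4→1→7 bottleneck 8, total now 60
augment #6: 5→4→8→7 bottleneck 2, total now 62
augment #7: 5→4→1→2→7 bottleneck 1, total now 63
augment #8: 5→6→1→2→7 bottleneck 3, total now 66
augment #9: 5→0→4→1→2→7 bottleneck 8, total now 74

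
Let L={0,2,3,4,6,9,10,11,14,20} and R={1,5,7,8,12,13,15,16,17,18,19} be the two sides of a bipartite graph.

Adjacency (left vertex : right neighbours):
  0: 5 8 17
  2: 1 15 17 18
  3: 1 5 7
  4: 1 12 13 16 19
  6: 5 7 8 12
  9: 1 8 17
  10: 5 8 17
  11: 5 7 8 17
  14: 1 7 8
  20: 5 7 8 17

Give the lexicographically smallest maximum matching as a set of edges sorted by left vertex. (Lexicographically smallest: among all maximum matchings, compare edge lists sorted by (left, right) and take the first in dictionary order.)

|M| = 8 (so the lex-smallest maximum matching has 8 edges)
process left vertices in ascending order; for each, take the smallest-labelled available neighbour that still permits 8 edges overall, or leave it unmatched if none does
lex-smallest matching: {0-5, 2-15, 3-1, 4-13, 6-12, 9-8, 10-17, 11-7}

Lex-smallest maximum matching: {(0,5), (2,15), (3,1), (4,13), (6,12), (9,8), (10,17), (11,7)}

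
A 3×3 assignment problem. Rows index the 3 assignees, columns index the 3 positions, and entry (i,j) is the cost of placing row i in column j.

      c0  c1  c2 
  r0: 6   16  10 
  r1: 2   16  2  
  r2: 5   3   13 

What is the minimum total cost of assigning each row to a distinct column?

optimal assignment: row0→col0 (cost 6), row1→col2 (cost 2), row2→col1 (cost 3)
total = 6 + 2 + 3 = 11

Minimum assignment cost: 11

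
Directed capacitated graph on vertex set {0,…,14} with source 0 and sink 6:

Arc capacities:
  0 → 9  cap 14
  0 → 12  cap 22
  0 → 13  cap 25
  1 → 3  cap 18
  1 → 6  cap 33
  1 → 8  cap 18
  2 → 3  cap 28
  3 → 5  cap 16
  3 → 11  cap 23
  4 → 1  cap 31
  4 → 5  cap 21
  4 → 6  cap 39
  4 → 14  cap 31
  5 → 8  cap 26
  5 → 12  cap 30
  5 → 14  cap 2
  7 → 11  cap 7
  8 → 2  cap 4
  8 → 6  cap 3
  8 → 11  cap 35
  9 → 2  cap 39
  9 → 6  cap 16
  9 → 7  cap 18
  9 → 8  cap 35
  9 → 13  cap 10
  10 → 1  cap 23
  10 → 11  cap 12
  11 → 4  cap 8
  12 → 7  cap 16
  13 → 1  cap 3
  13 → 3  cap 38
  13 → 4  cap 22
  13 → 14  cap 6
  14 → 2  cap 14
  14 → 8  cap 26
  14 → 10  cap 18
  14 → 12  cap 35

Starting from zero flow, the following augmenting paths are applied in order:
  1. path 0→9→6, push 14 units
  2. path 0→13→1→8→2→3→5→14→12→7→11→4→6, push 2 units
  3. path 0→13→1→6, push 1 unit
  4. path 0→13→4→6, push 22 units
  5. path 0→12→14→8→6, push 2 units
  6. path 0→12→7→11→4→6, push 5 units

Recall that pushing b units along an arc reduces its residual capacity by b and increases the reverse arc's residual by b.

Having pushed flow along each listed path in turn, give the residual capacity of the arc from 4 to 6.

Residual capacity of (4,6): 10

after path 1 (0→9→6, push 14): res(4,6)=39
after path 2 (0→13→1→8→2→3→5→14→12→7→11→4→6, push 2): res(4,6)=37
after path 3 (0→13→1→6, push 1): res(4,6)=37
after path 4 (0→13→4→6, push 22): res(4,6)=15
after path 5 (0→12→14→8→6, push 2): res(4,6)=15
after path 6 (0→12→7→11→4→6, push 5): res(4,6)=10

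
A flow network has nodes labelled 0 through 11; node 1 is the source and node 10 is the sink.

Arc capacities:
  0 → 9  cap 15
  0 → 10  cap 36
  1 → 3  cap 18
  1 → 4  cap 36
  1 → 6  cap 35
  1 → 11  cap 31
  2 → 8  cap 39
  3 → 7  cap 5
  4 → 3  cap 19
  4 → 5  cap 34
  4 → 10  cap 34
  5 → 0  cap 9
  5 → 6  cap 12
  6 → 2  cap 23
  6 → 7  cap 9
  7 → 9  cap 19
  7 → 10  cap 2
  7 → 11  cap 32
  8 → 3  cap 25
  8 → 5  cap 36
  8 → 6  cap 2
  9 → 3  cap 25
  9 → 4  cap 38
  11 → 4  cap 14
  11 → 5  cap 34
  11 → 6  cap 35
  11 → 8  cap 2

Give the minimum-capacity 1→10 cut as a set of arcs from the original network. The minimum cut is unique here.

augment #1: 1→4→10 push 34
augment #2: 1→3→7→10 push 2
augment #3: 1→4→5→0→10 push 2
augment #4: 1→11→5→0→10 push 7
max flow = 45; residual-reachable set from 1 gives S-side
cut edges (S→T): {(4,10), (5,0), (7,10)} total cap 45

Min-cut arcs: {(4,10), (5,0), (7,10)} (total capacity 45)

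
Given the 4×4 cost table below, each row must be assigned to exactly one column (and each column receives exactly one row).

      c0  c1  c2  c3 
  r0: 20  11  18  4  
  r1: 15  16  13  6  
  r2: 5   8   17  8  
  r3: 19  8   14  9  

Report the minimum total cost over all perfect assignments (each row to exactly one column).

optimal assignment: row0→col3 (cost 4), row1→col2 (cost 13), row2→col0 (cost 5), row3→col1 (cost 8)
total = 4 + 13 + 5 + 8 = 30

Minimum assignment cost: 30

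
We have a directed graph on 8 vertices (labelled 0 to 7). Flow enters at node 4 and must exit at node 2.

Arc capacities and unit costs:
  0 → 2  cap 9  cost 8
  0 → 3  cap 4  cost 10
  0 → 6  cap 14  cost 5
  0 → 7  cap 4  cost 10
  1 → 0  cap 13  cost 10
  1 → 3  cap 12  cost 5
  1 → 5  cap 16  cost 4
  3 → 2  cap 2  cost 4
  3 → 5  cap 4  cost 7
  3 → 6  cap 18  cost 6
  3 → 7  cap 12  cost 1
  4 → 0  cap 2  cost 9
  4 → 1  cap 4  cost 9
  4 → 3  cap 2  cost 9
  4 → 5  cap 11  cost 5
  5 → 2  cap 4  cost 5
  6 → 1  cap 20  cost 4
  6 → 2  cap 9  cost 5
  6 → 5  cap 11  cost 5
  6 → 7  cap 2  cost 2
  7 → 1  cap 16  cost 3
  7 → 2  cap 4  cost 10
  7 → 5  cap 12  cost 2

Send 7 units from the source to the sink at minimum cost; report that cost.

Minimum cost for 7 units: 83

shortest-cost path #1: 4→5→2 push 4 @ unit cost 10 (adds 40)
shortest-cost path #2: 4→3→2 push 2 @ unit cost 13 (adds 26)
shortest-cost path #3: 4→0→2 push 1 @ unit cost 17 (adds 17)
total cost = 83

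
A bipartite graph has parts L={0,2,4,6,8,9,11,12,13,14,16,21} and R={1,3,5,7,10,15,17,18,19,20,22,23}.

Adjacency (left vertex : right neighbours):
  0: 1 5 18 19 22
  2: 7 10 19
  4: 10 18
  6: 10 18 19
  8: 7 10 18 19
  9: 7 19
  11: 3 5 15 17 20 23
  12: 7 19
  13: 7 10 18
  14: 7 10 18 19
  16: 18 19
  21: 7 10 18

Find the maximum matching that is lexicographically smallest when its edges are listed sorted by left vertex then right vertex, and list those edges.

|M| = 6 (so the lex-smallest maximum matching has 6 edges)
process left vertices in ascending order; for each, take the smallest-labelled available neighbour that still permits 6 edges overall, or leave it unmatched if none does
lex-smallest matching: {0-1, 2-7, 4-10, 6-18, 8-19, 11-3}

Lex-smallest maximum matching: {(0,1), (2,7), (4,10), (6,18), (8,19), (11,3)}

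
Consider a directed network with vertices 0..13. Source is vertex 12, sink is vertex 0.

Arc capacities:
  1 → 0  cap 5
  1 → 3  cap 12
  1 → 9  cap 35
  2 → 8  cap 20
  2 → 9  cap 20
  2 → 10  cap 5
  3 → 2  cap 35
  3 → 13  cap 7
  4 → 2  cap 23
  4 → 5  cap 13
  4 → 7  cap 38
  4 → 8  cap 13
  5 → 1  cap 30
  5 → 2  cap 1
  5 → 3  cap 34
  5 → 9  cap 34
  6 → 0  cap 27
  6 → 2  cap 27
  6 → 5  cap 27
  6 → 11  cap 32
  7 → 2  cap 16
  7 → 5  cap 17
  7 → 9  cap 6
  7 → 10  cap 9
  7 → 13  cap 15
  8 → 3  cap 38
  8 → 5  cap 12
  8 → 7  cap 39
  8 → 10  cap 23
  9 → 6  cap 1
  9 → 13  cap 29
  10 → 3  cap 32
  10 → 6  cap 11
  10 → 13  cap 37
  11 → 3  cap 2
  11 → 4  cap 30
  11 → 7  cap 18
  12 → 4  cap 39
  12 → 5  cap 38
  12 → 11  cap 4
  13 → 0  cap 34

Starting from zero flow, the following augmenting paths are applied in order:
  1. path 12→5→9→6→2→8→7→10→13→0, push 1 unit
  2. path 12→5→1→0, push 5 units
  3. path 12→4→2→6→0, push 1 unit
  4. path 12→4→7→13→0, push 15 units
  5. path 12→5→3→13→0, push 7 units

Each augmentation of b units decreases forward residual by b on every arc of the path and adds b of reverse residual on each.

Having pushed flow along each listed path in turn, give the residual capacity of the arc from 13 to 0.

Residual capacity of (13,0): 11

after path 1 (12→5→9→6→2→8→7→10→13→0, push 1): res(13,0)=33
after path 2 (12→5→1→0, push 5): res(13,0)=33
after path 3 (12→4→2→6→0, push 1): res(13,0)=33
after path 4 (12→4→7→13→0, push 15): res(13,0)=18
after path 5 (12→5→3→13→0, push 7): res(13,0)=11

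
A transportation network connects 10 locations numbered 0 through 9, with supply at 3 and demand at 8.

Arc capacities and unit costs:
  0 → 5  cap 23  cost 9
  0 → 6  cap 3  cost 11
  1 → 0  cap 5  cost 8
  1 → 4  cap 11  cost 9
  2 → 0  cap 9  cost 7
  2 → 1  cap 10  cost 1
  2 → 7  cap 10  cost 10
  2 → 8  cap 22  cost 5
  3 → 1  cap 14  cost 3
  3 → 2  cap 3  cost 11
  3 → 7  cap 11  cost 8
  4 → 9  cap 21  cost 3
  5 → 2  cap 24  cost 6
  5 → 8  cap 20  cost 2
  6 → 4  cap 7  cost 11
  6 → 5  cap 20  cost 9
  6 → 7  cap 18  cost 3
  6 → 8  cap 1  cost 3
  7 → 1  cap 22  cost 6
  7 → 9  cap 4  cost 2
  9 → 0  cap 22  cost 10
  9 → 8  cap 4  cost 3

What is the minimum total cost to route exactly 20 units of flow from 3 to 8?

Minimum cost for 20 units: 498

shortest-cost path #1: 3→7→9→8 push 4 @ unit cost 13 (adds 52)
shortest-cost path #2: 3→2→8 push 3 @ unit cost 16 (adds 48)
shortest-cost path #3: 3→1→0→5→8 push 5 @ unit cost 22 (adds 110)
shortest-cost path #4: 3→1→4→9→0→5→8 push 8 @ unit cost 36 (adds 288)
total cost = 498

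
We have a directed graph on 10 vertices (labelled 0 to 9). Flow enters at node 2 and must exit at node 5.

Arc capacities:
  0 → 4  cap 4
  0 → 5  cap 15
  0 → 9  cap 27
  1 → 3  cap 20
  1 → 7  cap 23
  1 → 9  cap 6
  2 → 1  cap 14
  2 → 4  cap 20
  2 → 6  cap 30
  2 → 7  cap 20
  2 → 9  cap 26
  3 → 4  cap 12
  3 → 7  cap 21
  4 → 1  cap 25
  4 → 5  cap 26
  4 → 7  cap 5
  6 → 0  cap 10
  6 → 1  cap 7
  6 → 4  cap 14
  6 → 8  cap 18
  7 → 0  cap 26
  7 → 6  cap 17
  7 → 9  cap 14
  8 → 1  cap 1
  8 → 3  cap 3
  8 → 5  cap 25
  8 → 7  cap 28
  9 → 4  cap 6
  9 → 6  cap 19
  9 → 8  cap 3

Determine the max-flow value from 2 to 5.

Maximum flow value: 62

augment #1: 2→4→5 bottleneck 20, total now 20
augment #2: 2→6→0→5 bottleneck 10, total now 30
augment #3: 2→6→4→5 bottleneck 6, total now 36
augment #4: 2→6→8→5 bottleneck 14, total now 50
augment #5: 2→7→0→5 bottleneck 5, total now 55
augment #6: 2→9→8→5 bottleneck 3, total now 58
augment #7: 2→7→6→8→5 bottleneck 4, total now 62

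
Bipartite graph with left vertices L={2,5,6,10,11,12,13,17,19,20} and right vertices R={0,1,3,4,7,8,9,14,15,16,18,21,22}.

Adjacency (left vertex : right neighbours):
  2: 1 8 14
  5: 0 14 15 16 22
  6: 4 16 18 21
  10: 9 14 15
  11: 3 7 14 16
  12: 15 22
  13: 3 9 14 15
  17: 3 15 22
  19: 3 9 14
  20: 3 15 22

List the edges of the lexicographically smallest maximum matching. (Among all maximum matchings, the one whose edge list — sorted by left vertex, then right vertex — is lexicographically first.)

|M| = 9 (so the lex-smallest maximum matching has 9 edges)
process left vertices in ascending order; for each, take the smallest-labelled available neighbour that still permits 9 edges overall, or leave it unmatched if none does
lex-smallest matching: {2-1, 5-0, 6-4, 10-9, 11-7, 12-15, 13-3, 17-22, 19-14}

Lex-smallest maximum matching: {(2,1), (5,0), (6,4), (10,9), (11,7), (12,15), (13,3), (17,22), (19,14)}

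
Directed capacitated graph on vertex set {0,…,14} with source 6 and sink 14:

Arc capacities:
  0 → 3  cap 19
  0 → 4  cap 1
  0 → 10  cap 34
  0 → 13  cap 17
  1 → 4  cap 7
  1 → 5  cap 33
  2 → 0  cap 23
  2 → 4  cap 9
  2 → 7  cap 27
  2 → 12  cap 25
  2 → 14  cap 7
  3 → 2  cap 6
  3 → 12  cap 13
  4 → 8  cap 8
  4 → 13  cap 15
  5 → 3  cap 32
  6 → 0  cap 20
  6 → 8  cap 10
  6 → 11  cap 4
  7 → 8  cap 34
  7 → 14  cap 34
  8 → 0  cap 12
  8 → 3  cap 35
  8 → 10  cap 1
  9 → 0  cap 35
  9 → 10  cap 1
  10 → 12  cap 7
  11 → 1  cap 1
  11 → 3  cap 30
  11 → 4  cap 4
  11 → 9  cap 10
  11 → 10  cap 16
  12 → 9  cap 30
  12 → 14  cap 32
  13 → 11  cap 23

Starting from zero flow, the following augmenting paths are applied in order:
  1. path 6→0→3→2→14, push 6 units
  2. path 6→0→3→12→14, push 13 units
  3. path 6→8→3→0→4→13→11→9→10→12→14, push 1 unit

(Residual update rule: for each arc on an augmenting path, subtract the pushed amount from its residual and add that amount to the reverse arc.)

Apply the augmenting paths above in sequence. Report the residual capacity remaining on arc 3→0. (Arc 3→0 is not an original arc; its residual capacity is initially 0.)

Residual capacity of (3,0): 18

after path 1 (6→0→3→2→14, push 6): res(3,0)=6
after path 2 (6→0→3→12→14, push 13): res(3,0)=19
after path 3 (6→8→3→0→4→13→11→9→10→12→14, push 1): res(3,0)=18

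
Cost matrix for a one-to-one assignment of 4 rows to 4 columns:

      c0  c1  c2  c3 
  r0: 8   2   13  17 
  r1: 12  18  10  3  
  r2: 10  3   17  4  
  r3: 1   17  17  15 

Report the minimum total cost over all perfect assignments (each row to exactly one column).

Minimum assignment cost: 17

optimal assignment: row0→col1 (cost 2), row1→col2 (cost 10), row2→col3 (cost 4), row3→col0 (cost 1)
total = 2 + 10 + 4 + 1 = 17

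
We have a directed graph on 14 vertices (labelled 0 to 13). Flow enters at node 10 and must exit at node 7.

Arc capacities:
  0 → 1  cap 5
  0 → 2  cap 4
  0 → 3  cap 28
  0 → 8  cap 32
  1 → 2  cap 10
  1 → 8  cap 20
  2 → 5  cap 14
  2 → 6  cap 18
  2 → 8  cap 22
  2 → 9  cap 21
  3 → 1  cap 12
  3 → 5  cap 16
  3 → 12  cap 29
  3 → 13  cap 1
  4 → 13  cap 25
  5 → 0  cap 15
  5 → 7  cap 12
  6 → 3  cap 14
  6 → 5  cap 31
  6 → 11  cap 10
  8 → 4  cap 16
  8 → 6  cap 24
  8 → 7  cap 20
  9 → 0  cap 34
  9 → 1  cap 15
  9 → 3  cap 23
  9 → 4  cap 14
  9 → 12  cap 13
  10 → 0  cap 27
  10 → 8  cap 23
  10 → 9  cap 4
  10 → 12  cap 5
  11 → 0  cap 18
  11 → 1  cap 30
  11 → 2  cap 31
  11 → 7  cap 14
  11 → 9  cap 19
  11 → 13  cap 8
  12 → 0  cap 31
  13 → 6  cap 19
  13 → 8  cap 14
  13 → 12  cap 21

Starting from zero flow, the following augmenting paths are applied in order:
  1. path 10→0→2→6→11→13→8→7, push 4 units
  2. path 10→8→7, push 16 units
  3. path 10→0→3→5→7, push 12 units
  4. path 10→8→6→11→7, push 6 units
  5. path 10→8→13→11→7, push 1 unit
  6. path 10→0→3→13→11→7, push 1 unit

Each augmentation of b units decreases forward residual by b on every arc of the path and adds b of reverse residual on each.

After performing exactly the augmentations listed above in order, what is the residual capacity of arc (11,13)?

Residual capacity of (11,13): 6

after path 1 (10→0→2→6→11→13→8→7, push 4): res(11,13)=4
after path 2 (10→8→7, push 16): res(11,13)=4
after path 3 (10→0→3→5→7, push 12): res(11,13)=4
after path 4 (10→8→6→11→7, push 6): res(11,13)=4
after path 5 (10→8→13→11→7, push 1): res(11,13)=5
after path 6 (10→0→3→13→11→7, push 1): res(11,13)=6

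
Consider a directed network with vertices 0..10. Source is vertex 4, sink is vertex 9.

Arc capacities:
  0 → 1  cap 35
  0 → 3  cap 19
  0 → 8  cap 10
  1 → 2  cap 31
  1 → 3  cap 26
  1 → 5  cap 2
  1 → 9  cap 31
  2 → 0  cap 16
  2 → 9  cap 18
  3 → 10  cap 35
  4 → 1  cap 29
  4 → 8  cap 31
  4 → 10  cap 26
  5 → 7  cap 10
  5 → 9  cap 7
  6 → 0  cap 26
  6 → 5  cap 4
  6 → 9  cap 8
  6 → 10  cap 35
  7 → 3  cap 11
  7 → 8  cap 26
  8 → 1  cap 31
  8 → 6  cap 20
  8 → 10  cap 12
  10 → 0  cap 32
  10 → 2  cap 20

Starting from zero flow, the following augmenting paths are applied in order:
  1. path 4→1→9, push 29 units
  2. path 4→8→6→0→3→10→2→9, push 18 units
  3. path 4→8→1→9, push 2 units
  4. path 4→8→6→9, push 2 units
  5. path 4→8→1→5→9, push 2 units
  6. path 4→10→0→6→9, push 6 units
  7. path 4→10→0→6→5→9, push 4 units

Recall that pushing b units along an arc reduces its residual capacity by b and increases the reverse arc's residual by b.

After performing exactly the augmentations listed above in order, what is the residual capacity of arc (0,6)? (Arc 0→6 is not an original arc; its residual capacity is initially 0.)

Residual capacity of (0,6): 8

after path 1 (4→1→9, push 29): res(0,6)=0
after path 2 (4→8→6→0→3→10→2→9, push 18): res(0,6)=18
after path 3 (4→8→1→9, push 2): res(0,6)=18
after path 4 (4→8→6→9, push 2): res(0,6)=18
after path 5 (4→8→1→5→9, push 2): res(0,6)=18
after path 6 (4→10→0→6→9, push 6): res(0,6)=12
after path 7 (4→10→0→6→5→9, push 4): res(0,6)=8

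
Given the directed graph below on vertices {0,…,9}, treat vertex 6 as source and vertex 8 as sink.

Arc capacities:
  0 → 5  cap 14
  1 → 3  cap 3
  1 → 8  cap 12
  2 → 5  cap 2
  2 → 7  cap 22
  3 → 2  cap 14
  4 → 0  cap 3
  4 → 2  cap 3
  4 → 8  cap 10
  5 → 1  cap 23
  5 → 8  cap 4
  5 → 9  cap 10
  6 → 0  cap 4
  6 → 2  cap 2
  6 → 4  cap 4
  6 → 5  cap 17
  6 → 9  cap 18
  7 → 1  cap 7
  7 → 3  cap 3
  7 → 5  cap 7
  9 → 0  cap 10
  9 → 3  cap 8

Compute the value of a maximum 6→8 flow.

Maximum flow value: 20

augment #1: 6→4→8 bottleneck 4, total now 4
augment #2: 6→5→8 bottleneck 4, total now 8
augment #3: 6→5→1→8 bottleneck 12, total now 20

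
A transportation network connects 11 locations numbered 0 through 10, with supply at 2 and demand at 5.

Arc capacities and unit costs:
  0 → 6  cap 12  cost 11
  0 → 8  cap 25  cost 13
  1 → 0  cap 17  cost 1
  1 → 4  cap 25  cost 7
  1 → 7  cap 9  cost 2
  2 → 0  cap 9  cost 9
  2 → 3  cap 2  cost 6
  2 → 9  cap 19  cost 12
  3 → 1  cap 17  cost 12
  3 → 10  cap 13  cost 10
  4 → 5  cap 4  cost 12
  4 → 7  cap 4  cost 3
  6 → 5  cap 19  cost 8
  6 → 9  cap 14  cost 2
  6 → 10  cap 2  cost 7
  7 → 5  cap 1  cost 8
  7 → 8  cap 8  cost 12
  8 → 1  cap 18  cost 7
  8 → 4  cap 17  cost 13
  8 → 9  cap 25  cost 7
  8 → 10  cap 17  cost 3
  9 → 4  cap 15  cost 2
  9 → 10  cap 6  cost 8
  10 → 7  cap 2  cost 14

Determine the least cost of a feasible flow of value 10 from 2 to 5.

Minimum cost for 10 units: 269

shortest-cost path #1: 2→9→4→7→5 push 1 @ unit cost 25 (adds 25)
shortest-cost path #2: 2→9→4→5 push 4 @ unit cost 26 (adds 104)
shortest-cost path #3: 2→0→6→5 push 5 @ unit cost 28 (adds 140)
total cost = 269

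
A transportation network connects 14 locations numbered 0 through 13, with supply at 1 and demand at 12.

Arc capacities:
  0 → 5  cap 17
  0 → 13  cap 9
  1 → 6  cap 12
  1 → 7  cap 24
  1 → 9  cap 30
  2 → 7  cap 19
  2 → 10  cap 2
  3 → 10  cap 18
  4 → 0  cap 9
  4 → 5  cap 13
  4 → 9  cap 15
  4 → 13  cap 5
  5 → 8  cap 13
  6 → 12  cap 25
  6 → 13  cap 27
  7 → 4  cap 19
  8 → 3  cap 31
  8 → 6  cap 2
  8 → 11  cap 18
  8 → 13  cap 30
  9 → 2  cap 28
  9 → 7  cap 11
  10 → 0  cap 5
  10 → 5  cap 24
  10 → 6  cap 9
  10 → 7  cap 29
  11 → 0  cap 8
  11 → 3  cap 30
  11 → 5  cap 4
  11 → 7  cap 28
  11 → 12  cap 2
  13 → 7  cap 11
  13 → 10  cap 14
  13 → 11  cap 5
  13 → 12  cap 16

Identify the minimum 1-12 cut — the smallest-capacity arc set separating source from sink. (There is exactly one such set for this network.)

augment #1: 1→6→12 push 12
augment #2: 1→7→4→13→12 push 5
augment #3: 1→7→4→0→13→12 push 9
augment #4: 1→9→2→10→6→12 push 2
augment #5: 1→7→4→5→8→6→12 push 2
augment #6: 1→7→4→5→8→11→12 push 2
augment #7: 1→7→4→5→8→13→12 push 1
max flow = 33; residual-reachable set from 1 gives S-side
cut edges (S→T): {(1,6), (2,10), (7,4)} total cap 33

Min-cut arcs: {(1,6), (2,10), (7,4)} (total capacity 33)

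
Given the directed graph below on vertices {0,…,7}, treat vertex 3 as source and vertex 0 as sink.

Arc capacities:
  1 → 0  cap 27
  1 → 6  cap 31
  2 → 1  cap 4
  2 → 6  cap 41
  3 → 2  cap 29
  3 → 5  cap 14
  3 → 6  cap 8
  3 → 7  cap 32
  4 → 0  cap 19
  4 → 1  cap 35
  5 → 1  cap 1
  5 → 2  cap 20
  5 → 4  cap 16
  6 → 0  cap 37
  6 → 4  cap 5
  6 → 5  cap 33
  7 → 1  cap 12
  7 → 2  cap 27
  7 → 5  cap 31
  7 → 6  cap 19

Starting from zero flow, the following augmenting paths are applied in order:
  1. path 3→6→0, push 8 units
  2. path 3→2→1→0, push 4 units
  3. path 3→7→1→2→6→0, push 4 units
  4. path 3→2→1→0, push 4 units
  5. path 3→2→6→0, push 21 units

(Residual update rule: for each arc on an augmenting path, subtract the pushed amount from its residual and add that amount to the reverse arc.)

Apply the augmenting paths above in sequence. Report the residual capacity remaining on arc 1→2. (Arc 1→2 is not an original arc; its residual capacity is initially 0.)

Residual capacity of (1,2): 4

after path 1 (3→6→0, push 8): res(1,2)=0
after path 2 (3→2→1→0, push 4): res(1,2)=4
after path 3 (3→7→1→2→6→0, push 4): res(1,2)=0
after path 4 (3→2→1→0, push 4): res(1,2)=4
after path 5 (3→2→6→0, push 21): res(1,2)=4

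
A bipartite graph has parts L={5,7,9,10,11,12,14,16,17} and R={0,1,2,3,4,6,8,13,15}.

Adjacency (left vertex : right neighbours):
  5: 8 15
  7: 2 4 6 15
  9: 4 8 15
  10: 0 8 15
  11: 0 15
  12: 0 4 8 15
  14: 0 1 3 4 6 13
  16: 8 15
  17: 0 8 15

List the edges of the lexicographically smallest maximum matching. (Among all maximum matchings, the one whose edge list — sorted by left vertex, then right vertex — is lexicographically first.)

|M| = 6 (so the lex-smallest maximum matching has 6 edges)
process left vertices in ascending order; for each, take the smallest-labelled available neighbour that still permits 6 edges overall, or leave it unmatched if none does
lex-smallest matching: {5-8, 7-2, 9-4, 10-0, 11-15, 14-1}

Lex-smallest maximum matching: {(5,8), (7,2), (9,4), (10,0), (11,15), (14,1)}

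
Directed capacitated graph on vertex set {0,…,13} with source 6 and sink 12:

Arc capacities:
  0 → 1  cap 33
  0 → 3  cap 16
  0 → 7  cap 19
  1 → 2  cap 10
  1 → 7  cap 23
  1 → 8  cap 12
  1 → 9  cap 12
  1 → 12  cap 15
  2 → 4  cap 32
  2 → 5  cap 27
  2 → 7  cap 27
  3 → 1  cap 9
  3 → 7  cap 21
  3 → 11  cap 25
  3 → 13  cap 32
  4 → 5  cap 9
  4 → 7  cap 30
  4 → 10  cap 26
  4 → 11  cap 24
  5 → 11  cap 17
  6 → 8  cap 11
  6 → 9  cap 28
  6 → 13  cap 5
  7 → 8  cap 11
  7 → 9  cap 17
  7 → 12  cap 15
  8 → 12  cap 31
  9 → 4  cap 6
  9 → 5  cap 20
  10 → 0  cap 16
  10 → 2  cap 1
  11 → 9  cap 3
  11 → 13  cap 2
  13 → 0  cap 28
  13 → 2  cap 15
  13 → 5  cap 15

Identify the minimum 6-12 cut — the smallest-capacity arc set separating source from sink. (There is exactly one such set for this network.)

Min-cut arcs: {(6,8), (6,13), (9,4), (11,13)} (total capacity 24)

augment #1: 6→8→12 push 11
augment #2: 6→9→4→7→12 push 6
augment #3: 6→13→0→1→12 push 5
augment #4: 6→9→5→11→13→0→1→12 push 2
max flow = 24; residual-reachable set from 6 gives S-side
cut edges (S→T): {(6,8), (6,13), (9,4), (11,13)} total cap 24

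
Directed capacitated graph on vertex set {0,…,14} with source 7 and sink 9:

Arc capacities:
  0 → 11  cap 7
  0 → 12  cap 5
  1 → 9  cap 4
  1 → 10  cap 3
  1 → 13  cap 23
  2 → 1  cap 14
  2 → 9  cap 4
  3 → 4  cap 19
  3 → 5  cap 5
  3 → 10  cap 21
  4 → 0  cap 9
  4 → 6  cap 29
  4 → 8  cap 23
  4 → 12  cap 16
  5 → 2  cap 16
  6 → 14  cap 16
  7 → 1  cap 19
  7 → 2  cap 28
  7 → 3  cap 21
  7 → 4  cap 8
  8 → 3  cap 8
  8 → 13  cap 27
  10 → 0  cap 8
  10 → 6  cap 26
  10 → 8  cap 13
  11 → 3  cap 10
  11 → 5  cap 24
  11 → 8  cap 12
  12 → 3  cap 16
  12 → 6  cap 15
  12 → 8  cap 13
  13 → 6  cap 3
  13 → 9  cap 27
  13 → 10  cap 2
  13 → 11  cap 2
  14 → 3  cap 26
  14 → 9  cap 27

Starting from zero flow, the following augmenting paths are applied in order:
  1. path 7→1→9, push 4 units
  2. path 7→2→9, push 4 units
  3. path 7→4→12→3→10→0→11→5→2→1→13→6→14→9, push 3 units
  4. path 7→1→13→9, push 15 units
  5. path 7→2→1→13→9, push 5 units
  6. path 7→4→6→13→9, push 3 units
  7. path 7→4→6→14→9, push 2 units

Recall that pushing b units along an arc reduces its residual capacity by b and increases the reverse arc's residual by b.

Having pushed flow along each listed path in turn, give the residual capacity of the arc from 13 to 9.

after path 1 (7→1→9, push 4): res(13,9)=27
after path 2 (7→2→9, push 4): res(13,9)=27
after path 3 (7→4→12→3→10→0→11→5→2→1→13→6→14→9, push 3): res(13,9)=27
after path 4 (7→1→13→9, push 15): res(13,9)=12
after path 5 (7→2→1→13→9, push 5): res(13,9)=7
after path 6 (7→4→6→13→9, push 3): res(13,9)=4
after path 7 (7→4→6→14→9, push 2): res(13,9)=4

Residual capacity of (13,9): 4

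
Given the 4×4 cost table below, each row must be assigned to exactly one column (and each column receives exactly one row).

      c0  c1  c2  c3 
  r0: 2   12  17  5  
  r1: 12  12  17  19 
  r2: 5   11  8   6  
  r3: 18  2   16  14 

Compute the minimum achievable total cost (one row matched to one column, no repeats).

one of 2 optimal assignments: row0→col0 (cost 2), row1→col2 (cost 17), row2→col3 (cost 6), row3→col1 (cost 2)
total = 2 + 17 + 6 + 2 = 27

Minimum assignment cost: 27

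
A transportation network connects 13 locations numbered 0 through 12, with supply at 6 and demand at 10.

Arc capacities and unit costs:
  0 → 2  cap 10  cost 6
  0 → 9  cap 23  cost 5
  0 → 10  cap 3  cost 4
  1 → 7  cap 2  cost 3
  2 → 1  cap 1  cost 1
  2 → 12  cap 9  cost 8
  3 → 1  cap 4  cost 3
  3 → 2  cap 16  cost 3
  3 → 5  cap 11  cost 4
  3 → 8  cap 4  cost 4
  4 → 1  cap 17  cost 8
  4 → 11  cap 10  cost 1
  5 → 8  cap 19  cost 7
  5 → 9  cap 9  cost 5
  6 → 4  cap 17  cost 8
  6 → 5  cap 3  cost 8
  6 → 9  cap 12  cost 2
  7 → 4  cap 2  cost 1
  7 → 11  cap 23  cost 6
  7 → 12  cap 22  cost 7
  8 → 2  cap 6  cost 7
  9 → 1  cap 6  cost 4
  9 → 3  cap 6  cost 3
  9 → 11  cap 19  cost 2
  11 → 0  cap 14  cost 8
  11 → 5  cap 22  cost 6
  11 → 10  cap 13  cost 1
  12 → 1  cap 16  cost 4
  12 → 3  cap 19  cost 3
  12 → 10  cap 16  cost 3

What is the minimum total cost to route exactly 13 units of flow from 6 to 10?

Minimum cost for 13 units: 70

shortest-cost path #1: 6→9→11→10 push 12 @ unit cost 5 (adds 60)
shortest-cost path #2: 6→4→11→10 push 1 @ unit cost 10 (adds 10)
total cost = 70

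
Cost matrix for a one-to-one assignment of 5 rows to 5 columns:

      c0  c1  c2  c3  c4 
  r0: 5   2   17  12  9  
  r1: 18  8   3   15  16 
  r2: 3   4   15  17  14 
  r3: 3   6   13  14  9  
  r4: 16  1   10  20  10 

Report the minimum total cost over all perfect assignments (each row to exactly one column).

optimal assignment: row0→col3 (cost 12), row1→col2 (cost 3), row2→col0 (cost 3), row3→col4 (cost 9), row4→col1 (cost 1)
total = 12 + 3 + 3 + 9 + 1 = 28

Minimum assignment cost: 28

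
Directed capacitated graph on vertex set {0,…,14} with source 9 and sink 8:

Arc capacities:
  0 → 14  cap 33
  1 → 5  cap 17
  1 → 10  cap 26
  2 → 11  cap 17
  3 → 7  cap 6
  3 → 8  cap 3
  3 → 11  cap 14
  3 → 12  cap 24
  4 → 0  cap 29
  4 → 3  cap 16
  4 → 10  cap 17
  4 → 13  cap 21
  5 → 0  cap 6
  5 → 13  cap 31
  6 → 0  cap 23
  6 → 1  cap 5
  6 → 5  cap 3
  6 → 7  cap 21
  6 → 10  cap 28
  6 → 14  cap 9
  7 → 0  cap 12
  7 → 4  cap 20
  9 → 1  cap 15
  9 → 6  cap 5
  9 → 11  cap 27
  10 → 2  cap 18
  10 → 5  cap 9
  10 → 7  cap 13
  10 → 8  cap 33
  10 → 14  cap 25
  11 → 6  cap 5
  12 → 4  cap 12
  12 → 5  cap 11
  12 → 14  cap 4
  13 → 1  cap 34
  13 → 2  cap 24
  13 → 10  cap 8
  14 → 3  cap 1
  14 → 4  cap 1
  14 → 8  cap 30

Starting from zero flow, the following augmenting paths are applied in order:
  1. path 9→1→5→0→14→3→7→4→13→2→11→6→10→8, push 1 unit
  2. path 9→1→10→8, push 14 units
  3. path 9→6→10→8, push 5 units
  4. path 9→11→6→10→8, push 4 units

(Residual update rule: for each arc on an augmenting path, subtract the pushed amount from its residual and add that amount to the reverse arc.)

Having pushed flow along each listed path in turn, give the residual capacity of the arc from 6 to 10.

Residual capacity of (6,10): 18

after path 1 (9→1→5→0→14→3→7→4→13→2→11→6→10→8, push 1): res(6,10)=27
after path 2 (9→1→10→8, push 14): res(6,10)=27
after path 3 (9→6→10→8, push 5): res(6,10)=22
after path 4 (9→11→6→10→8, push 4): res(6,10)=18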